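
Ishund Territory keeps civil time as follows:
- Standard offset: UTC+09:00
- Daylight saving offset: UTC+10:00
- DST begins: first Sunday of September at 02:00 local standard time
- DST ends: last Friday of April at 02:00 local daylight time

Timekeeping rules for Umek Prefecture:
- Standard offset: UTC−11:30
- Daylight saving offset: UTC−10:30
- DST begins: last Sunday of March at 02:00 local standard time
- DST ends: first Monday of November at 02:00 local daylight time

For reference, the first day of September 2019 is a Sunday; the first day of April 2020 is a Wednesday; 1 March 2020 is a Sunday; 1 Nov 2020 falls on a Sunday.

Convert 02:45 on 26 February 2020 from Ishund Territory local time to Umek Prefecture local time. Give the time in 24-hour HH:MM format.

1 September 2019 is a Sunday, so the first Sunday is September 1.
1 April 2020 is a Wednesday, so Fridays fall on 3, 10, 17, 24; the last is April 24.
26 February 2020 lies within the daylight-saving period (1 September 2019 – 24 April 2020), so Ishund Territory is on daylight time, UTC+10:00.
02:45 Ishund Territory − 10h = 16:45 UTC (rolling into the previous day, 25 February 2020).
1 March 2020 is a Sunday, so Sundays fall on 1, 8, 15, 22, 29; the last is March 29.
1 November 2020 is a Sunday, so the first Monday is November 2.
At the standard offset (UTC−11:30), 16:45 UTC − 11h30m = 05:15 Umek Prefecture standard time.
Daylight saving runs 29 March – 2 November; the standard-time date in Umek Prefecture, 25 February 2020, is outside that window, so Umek Prefecture is on standard time at UTC−11:30.
16:45 UTC − 11h30m = 05:15 Umek Prefecture.

05:15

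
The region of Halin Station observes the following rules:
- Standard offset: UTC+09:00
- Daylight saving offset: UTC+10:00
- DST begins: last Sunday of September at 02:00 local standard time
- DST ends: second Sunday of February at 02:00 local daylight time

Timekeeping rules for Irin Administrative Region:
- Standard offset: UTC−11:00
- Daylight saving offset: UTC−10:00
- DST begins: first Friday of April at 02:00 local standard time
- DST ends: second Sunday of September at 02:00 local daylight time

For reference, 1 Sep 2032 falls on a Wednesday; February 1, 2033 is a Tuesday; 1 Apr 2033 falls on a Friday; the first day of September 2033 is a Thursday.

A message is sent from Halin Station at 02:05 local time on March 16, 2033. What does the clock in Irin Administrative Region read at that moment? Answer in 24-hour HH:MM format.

1 September 2032 is a Wednesday, so Sundays fall on 5, 12, 19, 26; the last is September 26.
1 February 2033 is a Tuesday, so the first Sunday is February 6 and the second is February 13.
March 16, 2033 is outside the daylight-saving period (26 September 2032 – 13 February 2033), so Halin Station is on standard time, UTC+09:00.
02:05 Halin Station − 9h = 17:05 UTC (rolling into the previous day, 15 March 2033).
1 April 2033 is a Friday, so the first Friday is April 1.
1 September 2033 is a Thursday, so the first Sunday is September 4 and the second is September 11.
At the standard offset (UTC−11:00), 17:05 UTC − 11h = 06:05 Irin Administrative Region standard time.
The standard-time date in Irin Administrative Region, March 15, 2033, does not fall between 1 April and 11 September, so daylight saving is not in effect and Irin Administrative Region is at UTC−11:00.
17:05 UTC − 11h = 06:05 Irin Administrative Region.

06:05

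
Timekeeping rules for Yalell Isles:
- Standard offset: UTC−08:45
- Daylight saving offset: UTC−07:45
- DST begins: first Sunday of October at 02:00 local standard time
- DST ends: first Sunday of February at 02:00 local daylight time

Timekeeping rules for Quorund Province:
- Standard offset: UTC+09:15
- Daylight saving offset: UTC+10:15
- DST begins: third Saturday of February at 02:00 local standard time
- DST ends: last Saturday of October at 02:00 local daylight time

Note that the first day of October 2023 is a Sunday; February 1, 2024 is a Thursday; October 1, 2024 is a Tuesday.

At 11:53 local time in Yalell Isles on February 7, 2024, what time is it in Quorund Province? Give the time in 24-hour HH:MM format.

1 October 2023 is a Sunday, so the first Sunday is October 1.
1 February 2024 is a Thursday, so the first Sunday is February 4.
Daylight saving runs 1 October 2023 – 4 February 2024; February 7, 2024 is outside that window, so Yalell Isles is on standard time at UTC−08:45.
11:53 Yalell Isles + 8h45m = 20:38 UTC.
1 February 2024 is a Thursday, so the first Saturday is February 3 and the third is February 17.
1 October 2024 is a Tuesday, so Saturdays fall on 5, 12, 19, 26; the last is October 26.
At the standard offset (UTC+09:15), 20:38 UTC + 9h15m = 05:53 Quorund Province standard time (rolling into the next day, 8 February 2024).
Daylight saving runs 17 February – 26 October; the standard-time date in Quorund Province, February 8, 2024, is outside that window, so Quorund Province is on standard time at UTC+09:15.
20:38 UTC + 9h15m = 05:53 Quorund Province (rolling into the next day, 8 February 2024).

05:53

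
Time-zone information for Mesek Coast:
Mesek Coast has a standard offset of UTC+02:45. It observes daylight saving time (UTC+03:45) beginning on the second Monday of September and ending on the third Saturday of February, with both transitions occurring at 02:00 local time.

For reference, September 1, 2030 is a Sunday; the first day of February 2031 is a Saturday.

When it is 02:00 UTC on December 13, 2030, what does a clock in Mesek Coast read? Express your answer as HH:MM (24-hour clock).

1 September 2030 is a Sunday, so the first Monday is September 2 and the second is September 9.
1 February 2031 is a Saturday, so the first Saturday is February 1 and the third is February 15.
At the standard offset (UTC+02:45), 02:00 UTC + 2h45m = 04:45 Mesek Coast standard time.
The standard-time date in Mesek Coast, December 13, 2030, lies within the daylight-saving period (9 September 2030 – 15 February 2031), so Mesek Coast is on daylight time, UTC+03:45.
02:00 UTC + 3h45m = 05:45 local.

05:45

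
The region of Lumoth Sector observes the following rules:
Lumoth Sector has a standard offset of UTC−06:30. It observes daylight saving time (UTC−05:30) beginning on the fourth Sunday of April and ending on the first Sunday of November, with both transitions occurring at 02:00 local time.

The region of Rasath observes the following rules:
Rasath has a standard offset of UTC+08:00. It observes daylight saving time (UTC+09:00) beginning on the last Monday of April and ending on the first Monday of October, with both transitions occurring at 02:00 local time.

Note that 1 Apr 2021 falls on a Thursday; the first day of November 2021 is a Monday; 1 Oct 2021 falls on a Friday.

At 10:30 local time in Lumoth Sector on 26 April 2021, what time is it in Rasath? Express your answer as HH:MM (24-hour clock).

01:00

1 April 2021 is a Thursday, so the first Sunday is April 4 and the fourth is April 25.
1 November 2021 is a Monday, so the first Sunday is November 7.
26 April 2021 lies within the daylight-saving period (25 April – 7 November), so Lumoth Sector is on daylight time, UTC−05:30.
10:30 Lumoth Sector + 5h30m = 16:00 UTC.
1 April 2021 is a Thursday, so Mondays fall on 5, 12, 19, 26; the last is April 26.
1 October 2021 is a Friday, so the first Monday is October 4.
At the standard offset (UTC+08:00), 16:00 UTC + 8h = 00:00 Rasath standard time (rolling into the next day, 27 April 2021).
The standard-time date in Rasath, 27 April 2021, lies within the daylight-saving period (26 April – 4 October), so Rasath is on daylight time, UTC+09:00.
16:00 UTC + 9h = 01:00 Rasath (rolling into the next day, 27 April 2021).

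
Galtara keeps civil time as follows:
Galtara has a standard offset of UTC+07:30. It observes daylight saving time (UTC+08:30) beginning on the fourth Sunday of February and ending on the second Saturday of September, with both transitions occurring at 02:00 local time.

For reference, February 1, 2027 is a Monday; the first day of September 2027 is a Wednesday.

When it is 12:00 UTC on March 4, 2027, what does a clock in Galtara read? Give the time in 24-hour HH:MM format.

1 February 2027 is a Monday, so the first Sunday is February 7 and the fourth is February 28.
1 September 2027 is a Wednesday, so the first Saturday is September 4 and the second is September 11.
At the standard offset (UTC+07:30), 12:00 UTC + 7h30m = 19:30 Galtara standard time.
The standard-time date in Galtara, March 4, 2027, lies within the daylight-saving period (28 February – 11 September), so Galtara is on daylight time, UTC+08:30.
12:00 UTC + 8h30m = 20:30 local.

20:30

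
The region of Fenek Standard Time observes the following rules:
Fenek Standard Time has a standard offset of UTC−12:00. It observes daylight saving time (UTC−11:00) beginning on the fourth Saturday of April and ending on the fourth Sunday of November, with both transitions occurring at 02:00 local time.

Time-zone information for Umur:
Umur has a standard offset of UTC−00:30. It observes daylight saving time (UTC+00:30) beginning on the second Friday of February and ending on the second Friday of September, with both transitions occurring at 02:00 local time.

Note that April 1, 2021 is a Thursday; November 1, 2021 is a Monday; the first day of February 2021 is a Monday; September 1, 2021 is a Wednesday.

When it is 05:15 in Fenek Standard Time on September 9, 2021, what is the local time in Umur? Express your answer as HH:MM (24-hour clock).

1 April 2021 is a Thursday, so the first Saturday is April 3 and the fourth is April 24.
1 November 2021 is a Monday, so the first Sunday is November 7 and the fourth is November 28.
September 9, 2021 lies within the daylight-saving period (24 April – 28 November), so Fenek Standard Time is on daylight time, UTC−11:00.
05:15 Fenek Standard Time + 11h = 16:15 UTC.
1 February 2021 is a Monday, so the first Friday is February 5 and the second is February 12.
1 September 2021 is a Wednesday, so the first Friday is September 3 and the second is September 10.
At the standard offset (UTC−00:30), 16:15 UTC − 0h30m = 15:45 Umur standard time.
Daylight saving runs 12 February – 10 September; the standard-time date in Umur, September 9, 2021, is inside that window, so Umur is at UTC+00:30.
16:15 UTC + 0h30m = 16:45 Umur.

16:45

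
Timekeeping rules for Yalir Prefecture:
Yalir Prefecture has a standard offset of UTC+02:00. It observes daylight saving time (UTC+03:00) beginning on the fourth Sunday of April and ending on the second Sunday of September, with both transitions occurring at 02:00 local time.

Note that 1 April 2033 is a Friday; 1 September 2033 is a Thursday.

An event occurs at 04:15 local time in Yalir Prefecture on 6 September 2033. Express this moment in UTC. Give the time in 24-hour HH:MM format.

01:15

1 April 2033 is a Friday, so the first Sunday is April 3 and the fourth is April 24.
1 September 2033 is a Thursday, so the first Sunday is September 4 and the second is September 11.
Daylight saving runs 24 April – 11 September; 6 September 2033 is inside that window, so Yalir Prefecture is at UTC+03:00.
04:15 local − 3h = 01:15 UTC.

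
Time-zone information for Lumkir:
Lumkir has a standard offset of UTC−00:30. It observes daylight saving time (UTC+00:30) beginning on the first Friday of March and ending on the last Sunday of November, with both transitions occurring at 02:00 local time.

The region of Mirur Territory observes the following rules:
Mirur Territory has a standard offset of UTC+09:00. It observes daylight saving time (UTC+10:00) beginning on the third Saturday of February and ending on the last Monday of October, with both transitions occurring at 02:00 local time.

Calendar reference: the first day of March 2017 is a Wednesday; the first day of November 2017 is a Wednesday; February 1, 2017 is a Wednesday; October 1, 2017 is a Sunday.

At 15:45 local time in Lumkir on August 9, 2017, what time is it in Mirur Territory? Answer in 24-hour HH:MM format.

01:15

1 March 2017 is a Wednesday, so the first Friday is March 3.
1 November 2017 is a Wednesday, so Sundays fall on 5, 12, 19, 26; the last is November 26.
August 9, 2017 lies within the daylight-saving period (3 March – 26 November), so Lumkir is on daylight time, UTC+00:30.
15:45 Lumkir − 0h30m = 15:15 UTC.
1 February 2017 is a Wednesday, so the first Saturday is February 4 and the third is February 18.
1 October 2017 is a Sunday, so Mondays fall on 2, 9, 16, 23, 30; the last is October 30.
At the standard offset (UTC+09:00), 15:15 UTC + 9h = 00:15 Mirur Territory standard time (rolling into the next day, 10 August 2017).
The standard-time date in Mirur Territory, August 10, 2017, falls between 18 February and 30 October, so daylight saving is in effect and Mirur Territory is at UTC+10:00.
15:15 UTC + 10h = 01:15 Mirur Territory (rolling into the next day, 10 August 2017).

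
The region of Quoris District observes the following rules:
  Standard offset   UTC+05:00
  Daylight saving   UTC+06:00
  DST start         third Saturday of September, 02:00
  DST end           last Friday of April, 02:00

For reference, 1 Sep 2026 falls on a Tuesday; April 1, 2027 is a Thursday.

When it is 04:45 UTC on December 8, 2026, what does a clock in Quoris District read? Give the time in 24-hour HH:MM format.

10:45

1 September 2026 is a Tuesday, so the first Saturday is September 5 and the third is September 19.
1 April 2027 is a Thursday, so Fridays fall on 2, 9, 16, 23, 30; the last is April 30.
At the standard offset (UTC+05:00), 04:45 UTC + 5h = 09:45 Quoris District standard time.
The standard-time date in Quoris District, December 8, 2026, falls between 19 September 2026 and 30 April 2027, so daylight saving is in effect and Quoris District is at UTC+06:00.
04:45 UTC + 6h = 10:45 local.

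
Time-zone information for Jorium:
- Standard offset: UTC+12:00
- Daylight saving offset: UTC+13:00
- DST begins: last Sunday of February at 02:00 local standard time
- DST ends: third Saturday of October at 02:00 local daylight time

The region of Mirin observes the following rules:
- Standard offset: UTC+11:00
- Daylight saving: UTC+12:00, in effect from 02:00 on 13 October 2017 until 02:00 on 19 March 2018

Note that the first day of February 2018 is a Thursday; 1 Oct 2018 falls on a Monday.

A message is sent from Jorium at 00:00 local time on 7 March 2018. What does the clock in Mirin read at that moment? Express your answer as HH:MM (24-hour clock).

23:00

1 February 2018 is a Thursday, so Sundays fall on 4, 11, 18, 25; the last is February 25.
1 October 2018 is a Monday, so the first Saturday is October 6 and the third is October 20.
7 March 2018 falls between 25 February and 20 October, so daylight saving is in effect and Jorium is at UTC+13:00.
00:00 Jorium − 13h = 11:00 UTC (rolling into the previous day, 6 March 2018).
At the standard offset (UTC+11:00), 11:00 UTC + 11h = 22:00 Mirin standard time.
The standard-time date in Mirin, 6 March 2018, lies within the daylight-saving period (13 October 2017 – 19 March 2018), so Mirin is on daylight time, UTC+12:00.
11:00 UTC + 12h = 23:00 Mirin.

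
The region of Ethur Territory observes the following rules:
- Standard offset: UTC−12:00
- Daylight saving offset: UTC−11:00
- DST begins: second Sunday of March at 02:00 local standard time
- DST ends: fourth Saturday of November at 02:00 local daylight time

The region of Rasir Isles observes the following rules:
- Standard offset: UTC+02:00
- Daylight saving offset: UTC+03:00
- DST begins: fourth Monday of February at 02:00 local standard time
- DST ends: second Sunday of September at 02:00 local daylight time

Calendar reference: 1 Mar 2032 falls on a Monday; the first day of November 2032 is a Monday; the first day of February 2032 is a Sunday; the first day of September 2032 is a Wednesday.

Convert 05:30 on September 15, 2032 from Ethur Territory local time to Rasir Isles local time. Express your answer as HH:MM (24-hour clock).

1 March 2032 is a Monday, so the first Sunday is March 7 and the second is March 14.
1 November 2032 is a Monday, so the first Saturday is November 6 and the fourth is November 27.
Daylight saving runs 14 March – 27 November; September 15, 2032 is inside that window, so Ethur Territory is at UTC−11:00.
05:30 Ethur Territory + 11h = 16:30 UTC.
1 February 2032 is a Sunday, so the first Monday is February 2 and the fourth is February 23.
1 September 2032 is a Wednesday, so the first Sunday is September 5 and the second is September 12.
At the standard offset (UTC+02:00), 16:30 UTC + 2h = 18:30 Rasir Isles standard time.
Daylight saving runs 23 February – 12 September; the standard-time date in Rasir Isles, September 15, 2032, is outside that window, so Rasir Isles is on standard time at UTC+02:00.
16:30 UTC + 2h = 18:30 Rasir Isles.

18:30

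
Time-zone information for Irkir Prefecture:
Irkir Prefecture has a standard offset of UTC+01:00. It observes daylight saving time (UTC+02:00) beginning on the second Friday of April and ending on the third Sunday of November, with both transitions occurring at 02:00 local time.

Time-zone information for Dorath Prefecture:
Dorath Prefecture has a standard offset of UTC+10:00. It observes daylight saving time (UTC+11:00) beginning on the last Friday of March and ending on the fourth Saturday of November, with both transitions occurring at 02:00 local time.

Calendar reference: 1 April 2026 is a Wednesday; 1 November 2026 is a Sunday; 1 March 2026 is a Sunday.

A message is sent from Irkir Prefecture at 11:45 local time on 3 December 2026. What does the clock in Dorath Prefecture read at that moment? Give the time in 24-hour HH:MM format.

20:45

1 April 2026 is a Wednesday, so the first Friday is April 3 and the second is April 10.
1 November 2026 is a Sunday, so the first Sunday is November 1 and the third is November 15.
Daylight saving runs 10 April – 15 November; 3 December 2026 is outside that window, so Irkir Prefecture is on standard time at UTC+01:00.
11:45 Irkir Prefecture − 1h = 10:45 UTC.
1 March 2026 is a Sunday, so Fridays fall on 6, 13, 20, 27; the last is March 27.
1 November 2026 is a Sunday, so the first Saturday is November 7 and the fourth is November 28.
At the standard offset (UTC+10:00), 10:45 UTC + 10h = 20:45 Dorath Prefecture standard time.
The standard-time date in Dorath Prefecture, 3 December 2026, does not fall between 27 March and 28 November, so daylight saving is not in effect and Dorath Prefecture is at UTC+10:00.
10:45 UTC + 10h = 20:45 Dorath Prefecture.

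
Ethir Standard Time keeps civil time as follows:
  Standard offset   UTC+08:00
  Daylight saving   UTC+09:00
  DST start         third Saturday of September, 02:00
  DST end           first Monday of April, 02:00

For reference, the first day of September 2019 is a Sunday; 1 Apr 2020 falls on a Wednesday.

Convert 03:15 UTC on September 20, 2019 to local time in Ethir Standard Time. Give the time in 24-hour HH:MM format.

1 September 2019 is a Sunday, so the first Saturday is September 7 and the third is September 21.
1 April 2020 is a Wednesday, so the first Monday is April 6.
At the standard offset (UTC+08:00), 03:15 UTC + 8h = 11:15 Ethir Standard Time standard time.
The standard-time date in Ethir Standard Time, September 20, 2019, is outside the daylight-saving period (21 September 2019 – 6 April 2020), so Ethir Standard Time is on standard time, UTC+08:00.
03:15 UTC + 8h = 11:15 local.

11:15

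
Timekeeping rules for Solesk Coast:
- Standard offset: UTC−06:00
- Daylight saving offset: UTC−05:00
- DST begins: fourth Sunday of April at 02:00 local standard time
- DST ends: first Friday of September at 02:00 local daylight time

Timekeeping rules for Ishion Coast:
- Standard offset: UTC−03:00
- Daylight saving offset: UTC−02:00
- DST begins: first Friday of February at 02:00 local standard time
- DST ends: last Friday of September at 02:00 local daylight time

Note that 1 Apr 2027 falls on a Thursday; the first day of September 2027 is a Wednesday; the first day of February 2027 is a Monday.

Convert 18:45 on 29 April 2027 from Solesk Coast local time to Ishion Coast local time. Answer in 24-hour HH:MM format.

1 April 2027 is a Thursday, so the first Sunday is April 4 and the fourth is April 25.
1 September 2027 is a Wednesday, so the first Friday is September 3.
29 April 2027 falls between 25 April and 3 September, so daylight saving is in effect and Solesk Coast is at UTC−05:00.
18:45 Solesk Coast + 5h = 23:45 UTC.
1 February 2027 is a Monday, so the first Friday is February 5.
1 September 2027 is a Wednesday, so Fridays fall on 3, 10, 17, 24; the last is September 24.
At the standard offset (UTC−03:00), 23:45 UTC − 3h = 20:45 Ishion Coast standard time.
Daylight saving runs 5 February – 24 September; the standard-time date in Ishion Coast, 29 April 2027, is inside that window, so Ishion Coast is at UTC−02:00.
23:45 UTC − 2h = 21:45 Ishion Coast.

21:45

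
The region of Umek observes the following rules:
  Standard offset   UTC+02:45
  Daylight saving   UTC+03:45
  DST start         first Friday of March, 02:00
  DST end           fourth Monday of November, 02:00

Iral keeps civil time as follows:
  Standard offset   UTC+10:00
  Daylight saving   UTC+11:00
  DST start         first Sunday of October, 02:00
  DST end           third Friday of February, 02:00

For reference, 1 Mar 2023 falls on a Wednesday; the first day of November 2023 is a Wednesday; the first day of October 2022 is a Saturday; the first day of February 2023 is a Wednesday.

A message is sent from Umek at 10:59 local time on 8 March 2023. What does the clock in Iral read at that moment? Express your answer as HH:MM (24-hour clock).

17:14

1 March 2023 is a Wednesday, so the first Friday is March 3.
1 November 2023 is a Wednesday, so the first Monday is November 6 and the fourth is November 27.
Daylight saving runs 3 March – 27 November; 8 March 2023 is inside that window, so Umek is at UTC+03:45.
10:59 Umek − 3h45m = 07:14 UTC.
1 October 2022 is a Saturday, so the first Sunday is October 2.
1 February 2023 is a Wednesday, so the first Friday is February 3 and the third is February 17.
At the standard offset (UTC+10:00), 07:14 UTC + 10h = 17:14 Iral standard time.
The standard-time date in Iral, 8 March 2023, is outside the daylight-saving period (2 October 2022 – 17 February 2023), so Iral is on standard time, UTC+10:00.
07:14 UTC + 10h = 17:14 Iral.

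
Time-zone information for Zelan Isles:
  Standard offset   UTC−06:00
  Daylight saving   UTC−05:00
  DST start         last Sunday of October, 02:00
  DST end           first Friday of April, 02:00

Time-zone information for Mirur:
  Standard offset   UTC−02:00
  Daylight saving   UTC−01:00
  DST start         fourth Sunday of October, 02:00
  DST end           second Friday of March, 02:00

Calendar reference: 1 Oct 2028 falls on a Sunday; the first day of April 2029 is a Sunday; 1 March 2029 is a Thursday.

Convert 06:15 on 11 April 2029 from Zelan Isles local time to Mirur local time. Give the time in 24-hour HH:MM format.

10:15

1 October 2028 is a Sunday, so Sundays fall on 1, 8, 15, 22, 29; the last is October 29.
1 April 2029 is a Sunday, so the first Friday is April 6.
11 April 2029 is outside the daylight-saving period (29 October 2028 – 6 April 2029), so Zelan Isles is on standard time, UTC−06:00.
06:15 Zelan Isles + 6h = 12:15 UTC.
1 October 2028 is a Sunday, so the first Sunday is October 1 and the fourth is October 22.
1 March 2029 is a Thursday, so the first Friday is March 2 and the second is March 9.
At the standard offset (UTC−02:00), 12:15 UTC − 2h = 10:15 Mirur standard time.
The standard-time date in Mirur, 11 April 2029, is outside the daylight-saving period (22 October 2028 – 9 March 2029), so Mirur is on standard time, UTC−02:00.
12:15 UTC − 2h = 10:15 Mirur.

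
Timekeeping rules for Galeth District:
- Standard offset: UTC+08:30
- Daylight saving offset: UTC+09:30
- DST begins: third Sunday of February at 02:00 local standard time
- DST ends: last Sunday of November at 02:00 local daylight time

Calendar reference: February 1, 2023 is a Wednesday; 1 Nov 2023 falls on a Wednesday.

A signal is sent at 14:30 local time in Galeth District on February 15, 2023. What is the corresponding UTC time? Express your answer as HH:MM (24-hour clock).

1 February 2023 is a Wednesday, so the first Sunday is February 5 and the third is February 19.
1 November 2023 is a Wednesday, so Sundays fall on 5, 12, 19, 26; the last is November 26.
February 15, 2023 is outside the daylight-saving period (19 February – 26 November), so Galeth District is on standard time, UTC+08:30.
14:30 local − 8h30m = 06:00 UTC.

06:00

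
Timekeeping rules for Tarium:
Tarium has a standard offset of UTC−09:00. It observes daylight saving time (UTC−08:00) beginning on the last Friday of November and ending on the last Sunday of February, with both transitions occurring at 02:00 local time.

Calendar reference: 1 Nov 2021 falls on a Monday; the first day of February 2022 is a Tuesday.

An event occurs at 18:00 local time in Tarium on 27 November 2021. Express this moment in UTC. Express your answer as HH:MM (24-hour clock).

1 November 2021 is a Monday, so Fridays fall on 5, 12, 19, 26; the last is November 26.
1 February 2022 is a Tuesday, so Sundays fall on 6, 13, 20, 27; the last is February 27.
27 November 2021 lies within the daylight-saving period (26 November 2021 – 27 February 2022), so Tarium is on daylight time, UTC−08:00.
18:00 local + 8h = 02:00 UTC (rolling into the next day, 28 November 2021).

02:00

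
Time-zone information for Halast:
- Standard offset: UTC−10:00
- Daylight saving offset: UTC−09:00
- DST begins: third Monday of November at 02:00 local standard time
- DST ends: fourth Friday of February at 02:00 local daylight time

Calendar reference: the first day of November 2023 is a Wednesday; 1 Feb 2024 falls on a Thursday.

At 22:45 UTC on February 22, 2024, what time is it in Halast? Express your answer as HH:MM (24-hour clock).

1 November 2023 is a Wednesday, so the first Monday is November 6 and the third is November 20.
1 February 2024 is a Thursday, so the first Friday is February 2 and the fourth is February 23.
At the standard offset (UTC−10:00), 22:45 UTC − 10h = 12:45 Halast standard time.
The standard-time date in Halast, February 22, 2024, lies within the daylight-saving period (20 November 2023 – 23 February 2024), so Halast is on daylight time, UTC−09:00.
22:45 UTC − 9h = 13:45 local.

13:45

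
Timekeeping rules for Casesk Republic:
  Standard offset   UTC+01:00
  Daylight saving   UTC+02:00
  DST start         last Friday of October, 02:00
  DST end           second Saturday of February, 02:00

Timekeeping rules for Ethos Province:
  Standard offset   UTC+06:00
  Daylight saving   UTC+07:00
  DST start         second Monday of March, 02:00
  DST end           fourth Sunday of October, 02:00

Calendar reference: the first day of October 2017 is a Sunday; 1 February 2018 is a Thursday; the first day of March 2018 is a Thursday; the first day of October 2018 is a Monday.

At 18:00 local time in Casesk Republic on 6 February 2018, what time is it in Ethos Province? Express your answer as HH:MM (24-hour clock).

22:00

1 October 2017 is a Sunday, so Fridays fall on 6, 13, 20, 27; the last is October 27.
1 February 2018 is a Thursday, so the first Saturday is February 3 and the second is February 10.
6 February 2018 falls between 27 October 2017 and 10 February 2018, so daylight saving is in effect and Casesk Republic is at UTC+02:00.
18:00 Casesk Republic − 2h = 16:00 UTC.
1 March 2018 is a Thursday, so the first Monday is March 5 and the second is March 12.
1 October 2018 is a Monday, so the first Sunday is October 7 and the fourth is October 28.
At the standard offset (UTC+06:00), 16:00 UTC + 6h = 22:00 Ethos Province standard time.
Daylight saving runs 12 March – 28 October; the standard-time date in Ethos Province, 6 February 2018, is outside that window, so Ethos Province is on standard time at UTC+06:00.
16:00 UTC + 6h = 22:00 Ethos Province.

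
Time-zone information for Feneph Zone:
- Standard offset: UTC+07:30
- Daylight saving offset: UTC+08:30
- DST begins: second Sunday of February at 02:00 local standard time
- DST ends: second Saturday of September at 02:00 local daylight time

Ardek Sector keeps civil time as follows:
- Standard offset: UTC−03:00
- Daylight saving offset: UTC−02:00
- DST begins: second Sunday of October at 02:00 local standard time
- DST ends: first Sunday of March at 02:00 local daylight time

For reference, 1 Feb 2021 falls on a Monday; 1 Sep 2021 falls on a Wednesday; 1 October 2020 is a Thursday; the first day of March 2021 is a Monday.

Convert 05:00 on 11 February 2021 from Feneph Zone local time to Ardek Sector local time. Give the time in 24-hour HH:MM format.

19:30

1 February 2021 is a Monday, so the first Sunday is February 7 and the second is February 14.
1 September 2021 is a Wednesday, so the first Saturday is September 4 and the second is September 11.
11 February 2021 does not fall between 14 February and 11 September, so daylight saving is not in effect and Feneph Zone is at UTC+07:30.
05:00 Feneph Zone − 7h30m = 21:30 UTC (rolling into the previous day, 10 February 2021).
1 October 2020 is a Thursday, so the first Sunday is October 4 and the second is October 11.
1 March 2021 is a Monday, so the first Sunday is March 7.
At the standard offset (UTC−03:00), 21:30 UTC − 3h = 18:30 Ardek Sector standard time.
The standard-time date in Ardek Sector, 10 February 2021, falls between 11 October 2020 and 7 March 2021, so daylight saving is in effect and Ardek Sector is at UTC−02:00.
21:30 UTC − 2h = 19:30 Ardek Sector.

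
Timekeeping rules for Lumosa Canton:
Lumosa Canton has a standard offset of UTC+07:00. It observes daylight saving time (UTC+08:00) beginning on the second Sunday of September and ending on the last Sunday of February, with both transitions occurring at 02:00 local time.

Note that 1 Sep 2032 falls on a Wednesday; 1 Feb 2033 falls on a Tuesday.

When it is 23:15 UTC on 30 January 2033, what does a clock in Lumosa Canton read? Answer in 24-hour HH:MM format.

1 September 2032 is a Wednesday, so the first Sunday is September 5 and the second is September 12.
1 February 2033 is a Tuesday, so Sundays fall on 6, 13, 20, 27; the last is February 27.
At the standard offset (UTC+07:00), 23:15 UTC + 7h = 06:15 Lumosa Canton standard time (rolling into the next day, 31 January 2033).
The standard-time date in Lumosa Canton, 31 January 2033, lies within the daylight-saving period (12 September 2032 – 27 February 2033), so Lumosa Canton is on daylight time, UTC+08:00.
23:15 UTC + 8h = 07:15 local (rolling into the next day, 31 January 2033).

07:15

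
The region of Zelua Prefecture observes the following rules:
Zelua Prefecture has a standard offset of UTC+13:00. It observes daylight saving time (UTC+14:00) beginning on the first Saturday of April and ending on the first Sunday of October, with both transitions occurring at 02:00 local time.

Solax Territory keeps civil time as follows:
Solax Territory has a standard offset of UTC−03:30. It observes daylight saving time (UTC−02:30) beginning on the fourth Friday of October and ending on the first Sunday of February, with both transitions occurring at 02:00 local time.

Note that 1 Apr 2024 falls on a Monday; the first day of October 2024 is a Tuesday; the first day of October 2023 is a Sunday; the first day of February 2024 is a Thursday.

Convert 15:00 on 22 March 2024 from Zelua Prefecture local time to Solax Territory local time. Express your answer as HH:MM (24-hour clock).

22:30

1 April 2024 is a Monday, so the first Saturday is April 6.
1 October 2024 is a Tuesday, so the first Sunday is October 6.
22 March 2024 is outside the daylight-saving period (6 April – 6 October), so Zelua Prefecture is on standard time, UTC+13:00.
15:00 Zelua Prefecture − 13h = 02:00 UTC.
1 October 2023 is a Sunday, so the first Friday is October 6 and the fourth is October 27.
1 February 2024 is a Thursday, so the first Sunday is February 4.
At the standard offset (UTC−03:30), 02:00 UTC − 3h30m = 22:30 Solax Territory standard time (rolling into the previous day, 21 March 2024).
The standard-time date in Solax Territory, 21 March 2024, is outside the daylight-saving period (27 October 2023 – 4 February 2024), so Solax Territory is on standard time, UTC−03:30.
02:00 UTC − 3h30m = 22:30 Solax Territory (rolling into the previous day, 21 March 2024).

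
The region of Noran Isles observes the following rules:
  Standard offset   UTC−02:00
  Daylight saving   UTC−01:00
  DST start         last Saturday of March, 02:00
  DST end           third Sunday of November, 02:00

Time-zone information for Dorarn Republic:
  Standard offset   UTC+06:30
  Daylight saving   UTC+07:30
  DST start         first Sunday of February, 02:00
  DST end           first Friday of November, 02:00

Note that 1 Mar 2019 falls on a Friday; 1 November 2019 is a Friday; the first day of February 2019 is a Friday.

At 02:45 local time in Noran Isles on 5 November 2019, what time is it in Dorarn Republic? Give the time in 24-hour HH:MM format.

10:15

1 March 2019 is a Friday, so Saturdays fall on 2, 9, 16, 23, 30; the last is March 30.
1 November 2019 is a Friday, so the first Sunday is November 3 and the third is November 17.
5 November 2019 lies within the daylight-saving period (30 March – 17 November), so Noran Isles is on daylight time, UTC−01:00.
02:45 Noran Isles + 1h = 03:45 UTC.
1 February 2019 is a Friday, so the first Sunday is February 3.
1 November 2019 is a Friday, so the first Friday is November 1.
At the standard offset (UTC+06:30), 03:45 UTC + 6h30m = 10:15 Dorarn Republic standard time.
The standard-time date in Dorarn Republic, 5 November 2019, is outside the daylight-saving period (3 February – 1 November), so Dorarn Republic is on standard time, UTC+06:30.
03:45 UTC + 6h30m = 10:15 Dorarn Republic.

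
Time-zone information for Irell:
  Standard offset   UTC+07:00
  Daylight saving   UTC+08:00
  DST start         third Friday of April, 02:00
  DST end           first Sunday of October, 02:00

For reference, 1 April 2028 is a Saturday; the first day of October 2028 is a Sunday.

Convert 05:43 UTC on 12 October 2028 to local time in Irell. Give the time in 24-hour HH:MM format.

1 April 2028 is a Saturday, so the first Friday is April 7 and the third is April 21.
1 October 2028 is a Sunday, so the first Sunday is October 1.
At the standard offset (UTC+07:00), 05:43 UTC + 7h = 12:43 Irell standard time.
The standard-time date in Irell, 12 October 2028, is outside the daylight-saving period (21 April – 1 October), so Irell is on standard time, UTC+07:00.
05:43 UTC + 7h = 12:43 local.

12:43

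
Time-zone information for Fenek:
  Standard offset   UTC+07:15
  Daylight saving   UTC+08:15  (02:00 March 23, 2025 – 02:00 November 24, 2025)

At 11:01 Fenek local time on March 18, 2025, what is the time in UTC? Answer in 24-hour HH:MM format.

03:46

March 18, 2025 is outside the daylight-saving period (23 March – 24 November), so Fenek is on standard time, UTC+07:15.
11:01 local − 7h15m = 03:46 UTC.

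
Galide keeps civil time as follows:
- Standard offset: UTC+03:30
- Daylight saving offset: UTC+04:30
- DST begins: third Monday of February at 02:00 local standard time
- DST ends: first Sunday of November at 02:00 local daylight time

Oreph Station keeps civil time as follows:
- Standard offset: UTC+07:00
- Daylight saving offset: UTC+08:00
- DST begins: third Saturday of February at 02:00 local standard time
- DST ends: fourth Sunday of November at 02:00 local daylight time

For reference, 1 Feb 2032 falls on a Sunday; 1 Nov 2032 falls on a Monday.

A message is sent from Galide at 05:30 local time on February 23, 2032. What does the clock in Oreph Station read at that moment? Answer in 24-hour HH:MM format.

09:00

1 February 2032 is a Sunday, so the first Monday is February 2 and the third is February 16.
1 November 2032 is a Monday, so the first Sunday is November 7.
February 23, 2032 lies within the daylight-saving period (16 February – 7 November), so Galide is on daylight time, UTC+04:30.
05:30 Galide − 4h30m = 01:00 UTC.
1 February 2032 is a Sunday, so the first Saturday is February 7 and the third is February 21.
1 November 2032 is a Monday, so the first Sunday is November 7 and the fourth is November 28.
At the standard offset (UTC+07:00), 01:00 UTC + 7h = 08:00 Oreph Station standard time.
Daylight saving runs 21 February – 28 November; the standard-time date in Oreph Station, February 23, 2032, is inside that window, so Oreph Station is at UTC+08:00.
01:00 UTC + 8h = 09:00 Oreph Station.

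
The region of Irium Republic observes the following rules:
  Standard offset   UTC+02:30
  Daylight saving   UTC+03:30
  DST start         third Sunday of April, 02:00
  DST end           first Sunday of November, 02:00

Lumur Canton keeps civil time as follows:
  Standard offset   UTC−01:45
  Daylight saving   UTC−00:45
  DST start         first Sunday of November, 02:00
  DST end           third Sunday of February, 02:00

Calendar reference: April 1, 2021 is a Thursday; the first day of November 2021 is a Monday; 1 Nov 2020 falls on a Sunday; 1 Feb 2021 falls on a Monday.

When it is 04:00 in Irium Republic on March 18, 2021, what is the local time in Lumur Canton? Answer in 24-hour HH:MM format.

23:45

1 April 2021 is a Thursday, so the first Sunday is April 4 and the third is April 18.
1 November 2021 is a Monday, so the first Sunday is November 7.
Daylight saving runs 18 April – 7 November; March 18, 2021 is outside that window, so Irium Republic is on standard time at UTC+02:30.
04:00 Irium Republic − 2h30m = 01:30 UTC.
1 November 2020 is a Sunday, so the first Sunday is November 1.
1 February 2021 is a Monday, so the first Sunday is February 7 and the third is February 21.
At the standard offset (UTC−01:45), 01:30 UTC − 1h45m = 23:45 Lumur Canton standard time (rolling into the previous day, 17 March 2021).
The standard-time date in Lumur Canton, March 17, 2021, is outside the daylight-saving period (1 November 2020 – 21 February 2021), so Lumur Canton is on standard time, UTC−01:45.
01:30 UTC − 1h45m = 23:45 Lumur Canton (rolling into the previous day, 17 March 2021).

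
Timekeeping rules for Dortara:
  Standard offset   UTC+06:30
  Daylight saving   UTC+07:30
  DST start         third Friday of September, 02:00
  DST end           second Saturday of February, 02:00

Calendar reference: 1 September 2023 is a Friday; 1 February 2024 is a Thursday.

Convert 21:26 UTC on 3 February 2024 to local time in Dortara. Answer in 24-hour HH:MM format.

1 September 2023 is a Friday, so the first Friday is September 1 and the third is September 15.
1 February 2024 is a Thursday, so the first Saturday is February 3 and the second is February 10.
At the standard offset (UTC+06:30), 21:26 UTC + 6h30m = 03:56 Dortara standard time (rolling into the next day, 4 February 2024).
The standard-time date in Dortara, 4 February 2024, lies within the daylight-saving period (15 September 2023 – 10 February 2024), so Dortara is on daylight time, UTC+07:30.
21:26 UTC + 7h30m = 04:56 local (rolling into the next day, 4 February 2024).

04:56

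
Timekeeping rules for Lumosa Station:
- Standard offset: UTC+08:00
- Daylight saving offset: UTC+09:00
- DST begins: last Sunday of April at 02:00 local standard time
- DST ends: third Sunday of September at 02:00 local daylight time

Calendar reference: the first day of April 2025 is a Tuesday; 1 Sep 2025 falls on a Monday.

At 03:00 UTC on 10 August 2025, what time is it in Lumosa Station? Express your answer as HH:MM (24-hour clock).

1 April 2025 is a Tuesday, so Sundays fall on 6, 13, 20, 27; the last is April 27.
1 September 2025 is a Monday, so the first Sunday is September 7 and the third is September 21.
At the standard offset (UTC+08:00), 03:00 UTC + 8h = 11:00 Lumosa Station standard time.
The standard-time date in Lumosa Station, 10 August 2025, lies within the daylight-saving period (27 April – 21 September), so Lumosa Station is on daylight time, UTC+09:00.
03:00 UTC + 9h = 12:00 local.

12:00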